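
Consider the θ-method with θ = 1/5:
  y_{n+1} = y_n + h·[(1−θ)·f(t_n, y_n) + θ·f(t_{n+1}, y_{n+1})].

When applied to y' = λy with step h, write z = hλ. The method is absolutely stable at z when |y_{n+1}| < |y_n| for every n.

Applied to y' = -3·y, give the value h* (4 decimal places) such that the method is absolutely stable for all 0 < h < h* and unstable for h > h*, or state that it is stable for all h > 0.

Test eqn y'=λy, z=hλ:
  y_{n+1} = y_n + z·[4/5·y_n + 1/5·y_{n+1}] ⇒ (1 − 1/5z)y_{n+1} = (1 + 4/5z)y_n
  Hence R(z) = (1 + 4/5z)/(1 − 1/5z).

Solve |R(x)|<1 on ℝ⁻.
x=-1.68: |R|=0.2575
R=−1: 1+4/5x = −1+1/5x ⇒ -3/5x=2 ⇒ x=2/(-3/5)=-3.3333
Confirm numerically:
  x=-3.005: |R|=0.87695 <1
  x=-2.209: |R|=0.53211 <1
  x=-1.347: |R|=0.06113 <1
  x=-3.914: |R|=1.19542 >1
  x=-3.483: |R|=1.05293 >1
So |R|<1 on (-3.3333, 0).

(-3.3333,0); λ=-3 ⇒ h* = (10/3)/3 = 1.1111.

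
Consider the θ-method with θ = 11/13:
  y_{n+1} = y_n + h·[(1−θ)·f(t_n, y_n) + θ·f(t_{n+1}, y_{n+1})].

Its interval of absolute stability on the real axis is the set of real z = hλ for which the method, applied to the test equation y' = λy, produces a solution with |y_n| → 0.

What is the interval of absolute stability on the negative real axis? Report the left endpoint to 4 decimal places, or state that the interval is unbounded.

On y'=λy, z=hλ:
  y_{n+1} = y_n + z·[2/13·y_n + 11/13·y_{n+1}] ⇒ (1 − 11/13z)y_{n+1} = (1 + 2/13z)y_n
  R(z) = (1 + 2/13z)/(1 − 11/13z).

Solve |R(x)|<1 on ℝ⁻.
x=-1.34: |R|=0.3720
x=-2: |R|=0.2571
x=-10: |R|=0.0569
x=-100: |R|=0.1680
θ=11/13≥1/2 ⇒ |1+2/13x|<|1−11/13x| ∀x<0 ⇒ stable on all of ℝ⁻.

(−∞, 0) — no finite endpoint.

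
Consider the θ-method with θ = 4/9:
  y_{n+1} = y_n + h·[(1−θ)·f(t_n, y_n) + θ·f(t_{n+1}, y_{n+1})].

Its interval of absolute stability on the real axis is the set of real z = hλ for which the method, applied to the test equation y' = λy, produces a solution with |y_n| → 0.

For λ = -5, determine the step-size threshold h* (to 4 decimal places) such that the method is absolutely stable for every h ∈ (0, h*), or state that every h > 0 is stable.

(-18.0000,0); λ=-5 ⇒ h* = (18)/5 = 3.6000.

Set f=λy, z=hλ:
  y_{n+1} = y_n + z·[5/9·y_n + 4/9·y_{n+1}] ⇒ (1 − 4/9z)y_{n+1} = (1 + 5/9z)y_n
  so R(z) = (1 + 5/9z)/(1 − 4/9z).

Boundary: |R(x)|=1, x<0.
x=-1.44: |R|=0.1220
R=−1: 1+5/9x = −1+4/9x ⇒ -1/9x=2 ⇒ x=2/(-1/9)=-18.0000
Confirm numerically:
  x=-17.793: |R|=0.99742 <1
  x=-17.632: |R|=0.99537 <1
  x=-16.031: |R|=0.97307 <1
  x=-12.980: |R|=0.91760 <1
  x=-18.582: |R|=1.00698 >1
  x=-18.375: |R|=1.00455 >1
  x=-18.273: |R|=1.00333 >1
Stable set (-18.0000, 0).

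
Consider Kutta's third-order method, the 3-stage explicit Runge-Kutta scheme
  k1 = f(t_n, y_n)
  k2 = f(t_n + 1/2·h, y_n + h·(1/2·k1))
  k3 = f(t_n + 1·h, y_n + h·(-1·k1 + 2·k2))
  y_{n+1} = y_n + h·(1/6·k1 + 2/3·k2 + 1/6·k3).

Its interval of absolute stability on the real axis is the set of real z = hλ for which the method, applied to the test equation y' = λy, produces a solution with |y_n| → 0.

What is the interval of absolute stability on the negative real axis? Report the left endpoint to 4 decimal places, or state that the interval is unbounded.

Test eqn y'=λy, z=hλ:
  order 3, 3-stage ⇒ R(z)=1+z+z^2/2+z^3/6
  (e.g. R(-1.07)=0.29828, |R|=0.29828)

Boundary: |R(x)|=1, x<0.
x=-1.07: |R|=0.2983
|R(-2.49)|=0.9630 |R(-1.69)|=0.0664 |R(-0.61)|=0.5382
Bisect:
  x_lo=-2.9664 |R|=1.9172  x_hi=-0.2771 |R|=0.7577
  mid=-1.62178 |R|=0.01762 →hi
  mid=-2.29411 |R|=0.67493 →hi
  mid=-2.63027 |R|=1.20395 →lo
  mid=-2.46219 |R|=0.91879 →hi
  mid=-2.54623 |R|=1.05591 →lo
  mid=-2.50421 |R|=0.98602 →hi
  mid=-2.52522 |R|=1.02063 →lo
  mid=-2.51471 |R|=1.00324 →lo
  mid=-2.50946 |R|=0.99461 →hi
  ...
  [-2.51291,-2.51274] ⇒ x*=-2.5127
So |R|<1 on (-2.5127, 0).

z∈(-2.5127,0).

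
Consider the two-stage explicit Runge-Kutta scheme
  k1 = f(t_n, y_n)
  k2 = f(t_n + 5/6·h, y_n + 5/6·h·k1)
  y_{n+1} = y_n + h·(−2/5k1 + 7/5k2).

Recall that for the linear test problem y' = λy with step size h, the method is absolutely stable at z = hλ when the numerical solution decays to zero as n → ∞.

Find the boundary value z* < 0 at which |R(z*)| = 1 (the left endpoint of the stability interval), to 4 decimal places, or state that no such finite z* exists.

On y'=λy, z=hλ:
  k1=λy_n ⇒ h·k1=z·y_n;  k2=λ(1+5/6z)y_n ⇒ h·k2=z(1+5/6z)y_n
  y_{n+1}/y_n = 1 − 2/5z + 7/5z(1+5/6z) = 1 + z + 7/6z²
  R(z) = 1 + z + 7/6z².

Find x<0 with |R(x)|<1.
x=-1.07: |R|=1.2657
R=1: x+7/6x²=0 ⇒ x=−6/7=-0.8571; min R=1−1/(4·7/6)=0.7857>−1
Confirm numerically:
  x=-0.831: |R|=0.97465 <1
  x=-0.790: |R|=0.93812 <1
  x=-0.701: |R|=0.87230 <1
  x=-0.410: |R|=0.78612 <1
  x=-1.327: |R|=1.72742 >1
  x=-1.000: |R|=1.16667 >1
  x=-0.984: |R|=1.14563 >1
Stable set (-0.8571, 0).

z* = -0.8571.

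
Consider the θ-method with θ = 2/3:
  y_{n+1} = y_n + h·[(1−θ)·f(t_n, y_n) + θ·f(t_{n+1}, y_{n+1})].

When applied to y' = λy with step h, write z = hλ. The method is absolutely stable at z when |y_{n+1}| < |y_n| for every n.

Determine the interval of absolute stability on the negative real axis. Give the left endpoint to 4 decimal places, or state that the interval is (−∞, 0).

(−∞, 0) — no finite endpoint.

Set f=λy, z=hλ:
  y_{n+1} = y_n + z·[1/3·y_n + 2/3·y_{n+1}] ⇒ (1 − 2/3z)y_{n+1} = (1 + 1/3z)y_n
  so R(z) = (1 + 1/3z)/(1 − 2/3z).

Need |R(x)|<1, x<0.
x=-1.59: |R|=0.2282
x=-2: |R|=0.1429
x=-10: |R|=0.3043
x=-100: |R|=0.4778
θ=2/3≥1/2 ⇒ |1+1/3x|<|1−2/3x| ∀x<0 ⇒ stable on all of ℝ⁻.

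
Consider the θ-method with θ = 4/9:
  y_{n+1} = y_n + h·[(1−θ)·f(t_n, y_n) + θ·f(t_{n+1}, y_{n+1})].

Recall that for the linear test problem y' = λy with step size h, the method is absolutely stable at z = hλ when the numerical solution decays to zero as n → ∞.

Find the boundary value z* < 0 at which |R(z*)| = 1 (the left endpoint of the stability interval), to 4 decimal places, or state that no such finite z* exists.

left endpoint -18.0000.

With y'=λy (z=hλ):
  y_{n+1} = y_n + z·[5/9·y_n + 4/9·y_{n+1}] ⇒ (1 − 4/9z)y_{n+1} = (1 + 5/9z)y_n
  ⇒ R(z) = (1 + 5/9z)/(1 − 4/9z).

Need |R(x)|<1, x<0.
x=-0.44: |R|=0.6320
R=−1: 1+5/9x = −1+4/9x ⇒ -1/9x=2 ⇒ x=2/(-1/9)=-18.0000
Confirm numerically:
  x=-17.477: |R|=0.99337 <1
  x=-16.625: |R|=0.98179 <1
  x=-15.481: |R|=0.96448 <1
  x=-13.753: |R|=0.93365 <1
  x=-18.455: |R|=1.00549 >1
  x=-18.370: |R|=1.00449 >1
Interval (-18.0000, 0).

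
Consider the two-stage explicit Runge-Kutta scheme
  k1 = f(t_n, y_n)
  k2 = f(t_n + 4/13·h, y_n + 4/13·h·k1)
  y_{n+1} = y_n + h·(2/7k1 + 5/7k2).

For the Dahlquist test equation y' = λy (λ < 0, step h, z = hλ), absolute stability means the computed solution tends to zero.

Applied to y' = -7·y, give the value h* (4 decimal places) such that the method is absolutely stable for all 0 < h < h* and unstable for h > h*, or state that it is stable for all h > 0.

(-4.5500,0); λ=-7 ⇒ h* = (91/20)/7 = 0.6500.

On y'=λy, z=hλ:
  k1=λy_n ⇒ h·k1=z·y_n;  k2=λ(1+4/13z)y_n ⇒ h·k2=z(1+4/13z)y_n
  y_{n+1}/y_n = 1 + 2/7z + 5/7z(1+4/13z) = 1 + z + 20/91z²
  ⇒ R(z) = 1 + z + 20/91z².

Solve |R(x)|<1 on ℝ⁻.
x=-1.06: |R|=0.1869
R=1: x+20/91x²=0 ⇒ x=−91/20=-4.5500; min R=1−1/(4·20/91)=-0.1375>−1
Confirm numerically:
  x=-2.515: |R|=0.12484 <1
  x=-2.338: |R|=0.13663 <1
  x=-2.159: |R|=0.13454 <1
  x=-5.051: |R|=1.55617 >1
  x=-4.753: |R|=1.21206 >1
Interval (-4.5500, 0).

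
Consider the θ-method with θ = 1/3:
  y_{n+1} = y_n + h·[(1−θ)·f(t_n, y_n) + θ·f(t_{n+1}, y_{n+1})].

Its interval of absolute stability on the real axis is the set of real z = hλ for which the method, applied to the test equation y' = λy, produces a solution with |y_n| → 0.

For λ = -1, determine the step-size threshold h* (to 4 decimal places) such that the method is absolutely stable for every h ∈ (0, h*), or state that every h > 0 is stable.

(-6.0000,0); λ=-1 ⇒ h* = (6)/1 = 6.0000.

Test eqn y'=λy, z=hλ:
  y_{n+1} = y_n + z·[2/3·y_n + 1/3·y_{n+1}] ⇒ (1 − 1/3z)y_{n+1} = (1 + 2/3z)y_n
  Hence R(z) = (1 + 2/3z)/(1 − 1/3z).

Need |R(x)|<1, x<0.
x=-1.16: |R|=0.1635
R=−1: 1+2/3x = −1+1/3x ⇒ -1/3x=2 ⇒ x=2/(-1/3)=-6.0000
Confirm numerically:
  x=-5.104: |R|=0.88944 <1
  x=-4.032: |R|=0.72014 <1
  x=-3.034: |R|=0.50845 <1
  x=-2.597: |R|=0.39200 <1
  x=-6.189: |R|=1.02057 >1
  x=-6.031: |R|=1.00343 >1
Stable set (-6.0000, 0).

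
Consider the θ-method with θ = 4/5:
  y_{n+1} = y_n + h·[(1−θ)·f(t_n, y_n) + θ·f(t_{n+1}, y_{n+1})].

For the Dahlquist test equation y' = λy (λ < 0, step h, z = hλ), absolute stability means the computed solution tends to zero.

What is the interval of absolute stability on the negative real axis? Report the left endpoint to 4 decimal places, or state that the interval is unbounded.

With y'=λy (z=hλ):
  y_{n+1} = y_n + z·[1/5·y_n + 4/5·y_{n+1}] ⇒ (1 − 4/5z)y_{n+1} = (1 + 1/5z)y_n
  ⇒ R(z) = (1 + 1/5z)/(1 − 4/5z).

Boundary: |R(x)|=1, x<0.
x=-0.71: |R|=0.5472
x=-2: |R|=0.2308
x=-10: |R|=0.1111
x=-100: |R|=0.2346
θ=4/5≥1/2 ⇒ |1+1/5x|<|1−4/5x| ∀x<0 ⇒ interval (−∞,0).

interval (−∞, 0).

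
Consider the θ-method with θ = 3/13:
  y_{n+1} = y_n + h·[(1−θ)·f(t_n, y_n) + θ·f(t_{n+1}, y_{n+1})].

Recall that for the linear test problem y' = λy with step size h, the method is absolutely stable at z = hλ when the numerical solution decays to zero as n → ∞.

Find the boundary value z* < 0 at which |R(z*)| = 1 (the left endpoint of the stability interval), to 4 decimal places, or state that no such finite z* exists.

With y'=λy (z=hλ):
  y_{n+1} = y_n + z·[10/13·y_n + 3/13·y_{n+1}] ⇒ (1 − 3/13z)y_{n+1} = (1 + 10/13z)y_n
  so R(z) = (1 + 10/13z)/(1 − 3/13z).

Find x<0 with |R(x)|<1.
x=-1.46: |R|=0.0921
R=−1: 1+10/13x = −1+3/13x ⇒ -7/13x=2 ⇒ x=2/(-7/13)=-3.7143
Confirm numerically:
  x=-3.676: |R|=0.98885 <1
  x=-2.667: |R|=0.65092 <1
  x=-2.317: |R|=0.50975 <1
  x=-4.001: |R|=1.08027 >1
  x=-3.935: |R|=1.06229 >1
So |R|<1 on (-3.7143, 0).

left endpoint -3.7143.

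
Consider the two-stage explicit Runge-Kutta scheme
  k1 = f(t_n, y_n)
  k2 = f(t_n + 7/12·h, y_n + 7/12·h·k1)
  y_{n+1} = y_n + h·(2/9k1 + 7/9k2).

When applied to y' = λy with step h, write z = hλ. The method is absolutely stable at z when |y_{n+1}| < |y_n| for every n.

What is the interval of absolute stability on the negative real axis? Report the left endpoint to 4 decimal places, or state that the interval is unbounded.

With y'=λy (z=hλ):
  k1=λy_n ⇒ h·k1=z·y_n;  k2=λ(1+7/12z)y_n ⇒ h·k2=z(1+7/12z)y_n
  y_{n+1}/y_n = 1 + 2/9z + 7/9z(1+7/12z) = 1 + z + 49/108z²
  Hence R(z) = 1 + z + 49/108z².

Find x<0 with |R(x)|<1.
x=-0.76: |R|=0.5021
R=1: x+49/108x²=0 ⇒ x=−108/49=-2.2041; min R=1−1/(4·49/108)=0.4490>−1
Confirm numerically:
  x=-1.868: |R|=0.71516 <1
  x=-1.458: |R|=0.50647 <1
  x=-1.318: |R|=0.47014 <1
  x=-2.684: |R|=1.58442 >1
  x=-2.517: |R|=1.35734 >1
Interval (-2.2041, 0).

(-2.2041, 0).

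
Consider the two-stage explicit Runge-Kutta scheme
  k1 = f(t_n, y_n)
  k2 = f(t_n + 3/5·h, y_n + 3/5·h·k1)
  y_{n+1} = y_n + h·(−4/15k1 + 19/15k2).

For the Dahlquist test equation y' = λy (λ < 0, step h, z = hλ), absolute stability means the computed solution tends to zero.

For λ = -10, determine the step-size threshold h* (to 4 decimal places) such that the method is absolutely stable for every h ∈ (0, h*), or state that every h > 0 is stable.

(-1.3158,0); λ=-10 ⇒ h* = (25/19)/10 = 0.1316.

On y'=λy, z=hλ:
  k1=λy_n ⇒ h·k1=z·y_n;  k2=λ(1+3/5z)y_n ⇒ h·k2=z(1+3/5z)y_n
  y_{n+1}/y_n = 1 − 4/15z + 19/15z(1+3/5z) = 1 + z + 19/25z²
  Hence R(z) = 1 + z + 19/25z².

Solve |R(x)|<1 on ℝ⁻.
x=-0.75: |R|=0.6775
R=1: x+19/25x²=0 ⇒ x=−25/19=-1.3158; min R=1−1/(4·19/25)=0.6711>−1
Confirm numerically:
  x=-1.278: |R|=0.96330 <1
  x=-1.271: |R|=0.95674 <1
  x=-1.115: |R|=0.82985 <1
  x=-0.919: |R|=0.72287 <1
  x=-1.741: |R|=1.56262 >1
  x=-1.381: |R|=1.06844 >1
So |R|<1 on (-1.3158, 0).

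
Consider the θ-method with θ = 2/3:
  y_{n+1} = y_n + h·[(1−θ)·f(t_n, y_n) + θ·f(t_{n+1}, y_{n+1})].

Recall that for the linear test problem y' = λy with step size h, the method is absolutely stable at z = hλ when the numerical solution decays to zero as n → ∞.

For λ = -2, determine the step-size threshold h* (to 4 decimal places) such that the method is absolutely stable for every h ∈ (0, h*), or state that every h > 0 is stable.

interval (−∞, 0). Any h>0 works for λ=-2.

Set f=λy, z=hλ:
  y_{n+1} = y_n + z·[1/3·y_n + 2/3·y_{n+1}] ⇒ (1 − 2/3z)y_{n+1} = (1 + 1/3z)y_n
  ⇒ R(z) = (1 + 1/3z)/(1 − 2/3z).

Solve |R(x)|<1 on ℝ⁻.
x=-1.68: |R|=0.2075
x=-2: |R|=0.1429
x=-10: |R|=0.3043
x=-100: |R|=0.4778
θ=2/3≥1/2 ⇒ |1+1/3x|<|1−2/3x| ∀x<0 ⇒ unbounded interval.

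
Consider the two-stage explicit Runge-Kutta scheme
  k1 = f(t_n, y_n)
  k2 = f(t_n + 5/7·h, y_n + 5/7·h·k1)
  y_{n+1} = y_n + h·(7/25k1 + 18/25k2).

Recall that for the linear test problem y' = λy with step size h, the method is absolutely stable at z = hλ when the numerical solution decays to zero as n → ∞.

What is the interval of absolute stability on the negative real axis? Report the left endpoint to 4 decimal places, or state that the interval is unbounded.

Test eqn y'=λy, z=hλ:
  k1=λy_n ⇒ h·k1=z·y_n;  k2=λ(1+5/7z)y_n ⇒ h·k2=z(1+5/7z)y_n
  y_{n+1}/y_n = 1 + 7/25z + 18/25z(1+5/7z) = 1 + z + 18/35z²
  ⇒ R(z) = 1 + z + 18/35z².

Find x<0 with |R(x)|<1.
x=-0.48: |R|=0.6385
R=1: x+18/35x²=0 ⇒ x=−35/18=-1.9444; min R=1−1/(4·18/35)=0.5139>−1
Confirm numerically:
  x=-1.353: |R|=0.58846 <1
  x=-1.261: |R|=0.55678 <1
  x=-1.215: |R|=0.54420 <1
  x=-2.415: |R|=1.58443 >1
  x=-2.209: |R|=1.30055 >1
Interval (-1.9444, 0).

z∈(-1.9444,0).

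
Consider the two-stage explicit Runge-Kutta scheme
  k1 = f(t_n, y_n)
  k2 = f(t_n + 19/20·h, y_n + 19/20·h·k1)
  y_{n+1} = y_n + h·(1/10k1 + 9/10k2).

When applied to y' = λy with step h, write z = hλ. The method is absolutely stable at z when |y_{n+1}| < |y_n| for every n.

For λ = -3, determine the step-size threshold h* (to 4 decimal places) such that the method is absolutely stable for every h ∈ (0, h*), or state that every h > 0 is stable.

With y'=λy (z=hλ):
  k1=λy_n ⇒ h·k1=z·y_n;  k2=λ(1+19/20z)y_n ⇒ h·k2=z(1+19/20z)y_n
  y_{n+1}/y_n = 1 + 1/10z + 9/10z(1+19/20z) = 1 + z + 171/200z²
  Hence R(z) = 1 + z + 171/200z².

Boundary: |R(x)|=1, x<0.
x=-1.45: |R|=1.3476
R=1: x+171/200x²=0 ⇒ x=−200/171=-1.1696; min R=1−1/(4·171/200)=0.7076>−1
Confirm numerically:
  x=-1.070: |R|=0.90889 <1
  x=-0.553: |R|=0.70847 <1
  x=-0.472: |R|=0.71848 <1
  x=-1.464: |R|=1.36852 >1
  x=-1.345: |R|=1.20172 >1
Stable set (-1.1696, 0).

(-1.1696,0); λ=-3 ⇒ h* = (200/171)/3 = 0.3899.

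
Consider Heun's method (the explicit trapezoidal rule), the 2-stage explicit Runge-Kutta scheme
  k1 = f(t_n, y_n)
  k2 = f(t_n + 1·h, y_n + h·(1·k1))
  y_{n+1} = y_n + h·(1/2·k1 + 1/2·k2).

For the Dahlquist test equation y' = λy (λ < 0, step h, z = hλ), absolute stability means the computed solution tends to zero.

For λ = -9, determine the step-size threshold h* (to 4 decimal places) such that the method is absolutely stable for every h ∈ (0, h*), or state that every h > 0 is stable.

(-2.0000,0); λ=-9 ⇒ h* = 0.2222.

Set f=λy, z=hλ:
  order 2, 2-stage ⇒ R(z)=1+z+z^2/2
  (e.g. R(-1.53)=0.64045, |R|=0.64045)

Solve |R(x)|<1 on ℝ⁻.
x=-1.53: |R|=0.6404
|R(-1.48)|=0.6152 |R(-1.33)|=0.5544 |R(-0.91)|=0.5041
Bisect:
  x_lo=-2.4270 |R|=1.5181  x_hi=-0.0800 |R|=0.9232
  mid=-1.25349 |R|=0.53213 →hi
  mid=-1.84022 |R|=0.85299 →hi
  mid=-2.13359 |R|=1.14251 →lo
  mid=-1.98691 |R|=0.98699 →hi
  mid=-2.06025 |R|=1.06206 →lo
  mid=-2.02358 |R|=1.02385 →lo
  mid=-2.00524 |R|=1.00526 →lo
  mid=-1.99607 |R|=0.99608 →hi
  mid=-2.00066 |R|=1.00066 →lo
  mid=-1.99837 |R|=0.99837 →hi
  ...
  [-2.00008,-1.99994] ⇒ x*=-2.0000
Interval (-2.0000, 0).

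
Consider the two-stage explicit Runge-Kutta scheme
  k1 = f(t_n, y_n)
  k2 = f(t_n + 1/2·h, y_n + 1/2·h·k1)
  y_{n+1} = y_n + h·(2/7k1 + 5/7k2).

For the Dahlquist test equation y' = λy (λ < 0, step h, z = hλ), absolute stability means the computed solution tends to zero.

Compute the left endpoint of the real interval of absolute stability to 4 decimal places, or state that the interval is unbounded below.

left endpoint -2.8000.

Test eqn y'=λy, z=hλ:
  k1=λy_n ⇒ h·k1=z·y_n;  k2=λ(1+1/2z)y_n ⇒ h·k2=z(1+1/2z)y_n
  y_{n+1}/y_n = 1 + 2/7z + 5/7z(1+1/2z) = 1 + z + 5/14z²
  Hence R(z) = 1 + z + 5/14z².

Find x<0 with |R(x)|<1.
x=-1.29: |R|=0.3043
R=1: x+5/14x²=0 ⇒ x=−14/5=-2.8000; min R=1−1/(4·5/14)=0.3000>−1
Confirm numerically:
  x=-2.550: |R|=0.77232 <1
  x=-2.395: |R|=0.65358 <1
  x=-2.108: |R|=0.47902 <1
  x=-3.367: |R|=1.68182 >1
  x=-3.132: |R|=1.37137 >1
  x=-3.067: |R|=1.29246 >1
Interval (-2.8000, 0).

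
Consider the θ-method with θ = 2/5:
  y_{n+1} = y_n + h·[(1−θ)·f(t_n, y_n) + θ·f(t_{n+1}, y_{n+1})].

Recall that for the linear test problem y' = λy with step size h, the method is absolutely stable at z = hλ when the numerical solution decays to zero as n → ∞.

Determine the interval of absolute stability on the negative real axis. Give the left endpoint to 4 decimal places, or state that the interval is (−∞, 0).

With y'=λy (z=hλ):
  y_{n+1} = y_n + z·[3/5·y_n + 2/5·y_{n+1}] ⇒ (1 − 2/5z)y_{n+1} = (1 + 3/5z)y_n
  ⇒ R(z) = (1 + 3/5z)/(1 − 2/5z).

Need |R(x)|<1, x<0.
x=-1.57: |R|=0.0356
R=−1: 1+3/5x = −1+2/5x ⇒ -1/5x=2 ⇒ x=2/(-1/5)=-10.0000
Confirm numerically:
  x=-8.724: |R|=0.94316 <1
  x=-8.575: |R|=0.93567 <1
  x=-8.446: |R|=0.92902 <1
  x=-10.552: |R|=1.02115 >1
  x=-10.493: |R|=1.01897 >1
  x=-10.192: |R|=1.00756 >1
Stable set (-10.0000, 0).

(-10.0000, 0).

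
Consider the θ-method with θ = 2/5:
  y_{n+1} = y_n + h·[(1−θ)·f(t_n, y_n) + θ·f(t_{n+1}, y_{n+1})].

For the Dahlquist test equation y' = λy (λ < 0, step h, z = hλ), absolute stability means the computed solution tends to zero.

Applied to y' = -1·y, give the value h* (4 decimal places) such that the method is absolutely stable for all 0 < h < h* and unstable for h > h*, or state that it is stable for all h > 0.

(-10.0000,0); λ=-1 ⇒ h* = (10)/1 = 10.0000.

Test eqn y'=λy, z=hλ:
  y_{n+1} = y_n + z·[3/5·y_n + 2/5·y_{n+1}] ⇒ (1 − 2/5z)y_{n+1} = (1 + 3/5z)y_n
  R(z) = (1 + 3/5z)/(1 − 2/5z).

Boundary: |R(x)|=1, x<0.
x=-1.63: |R|=0.0133
R=−1: 1+3/5x = −1+2/5x ⇒ -1/5x=2 ⇒ x=2/(-1/5)=-10.0000
Confirm numerically:
  x=-8.169: |R|=0.91419 <1
  x=-5.713: |R|=0.73901 <1
  x=-4.151: |R|=0.56029 <1
  x=-10.514: |R|=1.01975 >1
  x=-10.061: |R|=1.00243 >1
Interval (-10.0000, 0).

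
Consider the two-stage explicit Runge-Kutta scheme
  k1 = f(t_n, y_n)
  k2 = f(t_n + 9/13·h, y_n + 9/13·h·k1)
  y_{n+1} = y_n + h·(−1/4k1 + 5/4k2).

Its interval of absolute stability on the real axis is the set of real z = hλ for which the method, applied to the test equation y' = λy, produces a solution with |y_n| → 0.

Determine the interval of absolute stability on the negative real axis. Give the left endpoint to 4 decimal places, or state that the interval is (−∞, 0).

z∈(-1.1556,0).

Set f=λy, z=hλ:
  k1=λy_n ⇒ h·k1=z·y_n;  k2=λ(1+9/13z)y_n ⇒ h·k2=z(1+9/13z)y_n
  y_{n+1}/y_n = 1 − 1/4z + 5/4z(1+9/13z) = 1 + z + 45/52z²
  R(z) = 1 + z + 45/52z².

Need |R(x)|<1, x<0.
x=-1.26: |R|=1.1139
R=1: x+45/52x²=0 ⇒ x=−52/45=-1.1556; min R=1−1/(4·45/52)=0.7111>−1
Confirm numerically:
  x=-0.916: |R|=0.81011 <1
  x=-0.615: |R|=0.71231 <1
  x=-0.564: |R|=0.71128 <1
  x=-1.685: |R|=1.77202 >1
  x=-1.547: |R|=1.52405 >1
So |R|<1 on (-1.1556, 0).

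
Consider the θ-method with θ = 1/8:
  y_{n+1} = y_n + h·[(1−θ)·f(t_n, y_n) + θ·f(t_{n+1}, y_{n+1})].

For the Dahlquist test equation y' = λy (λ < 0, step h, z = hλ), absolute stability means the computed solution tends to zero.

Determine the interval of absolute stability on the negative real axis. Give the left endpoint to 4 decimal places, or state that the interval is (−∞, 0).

(-2.6667, 0).

On y'=λy, z=hλ:
  y_{n+1} = y_n + z·[7/8·y_n + 1/8·y_{n+1}] ⇒ (1 − 1/8z)y_{n+1} = (1 + 7/8z)y_n
  ⇒ R(z) = (1 + 7/8z)/(1 − 1/8z).

Boundary: |R(x)|=1, x<0.
x=-0.73: |R|=0.3310
R=−1: 1+7/8x = −1+1/8x ⇒ -3/4x=2 ⇒ x=2/(-3/4)=-2.6667
Confirm numerically:
  x=-2.624: |R|=0.97590 <1
  x=-2.389: |R|=0.83964 <1
  x=-2.032: |R|=0.62041 <1
  x=-1.992: |R|=0.59488 <1
  x=-3.103: |R|=1.23579 >1
  x=-3.058: |R|=1.21233 >1
  x=-2.688: |R|=1.01198 >1
Stable set (-2.6667, 0).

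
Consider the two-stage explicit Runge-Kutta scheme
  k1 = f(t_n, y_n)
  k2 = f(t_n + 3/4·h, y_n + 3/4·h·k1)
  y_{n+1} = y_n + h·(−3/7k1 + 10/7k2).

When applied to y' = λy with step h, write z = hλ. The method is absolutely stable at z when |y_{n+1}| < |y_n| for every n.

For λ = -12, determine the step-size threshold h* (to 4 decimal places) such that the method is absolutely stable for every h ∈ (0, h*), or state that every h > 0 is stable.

Test eqn y'=λy, z=hλ:
  k1=λy_n ⇒ h·k1=z·y_n;  k2=λ(1+3/4z)y_n ⇒ h·k2=z(1+3/4z)y_n
  y_{n+1}/y_n = 1 − 3/7z + 10/7z(1+3/4z) = 1 + z + 15/14z²
  so R(z) = 1 + z + 15/14z².

Find x<0 with |R(x)|<1.
x=-1.17: |R|=1.2967
R=1: x+15/14x²=0 ⇒ x=−14/15=-0.9333; min R=1−1/(4·15/14)=0.7667>−1
Confirm numerically:
  x=-0.885: |R|=0.95417 <1
  x=-0.849: |R|=0.92329 <1
  x=-0.598: |R|=0.78515 <1
  x=-1.531: |R|=1.98039 >1
  x=-1.447: |R|=1.79637 >1
So |R|<1 on (-0.9333, 0).

(-0.9333,0); λ=-12 ⇒ h* = (14/15)/12 = 0.0778.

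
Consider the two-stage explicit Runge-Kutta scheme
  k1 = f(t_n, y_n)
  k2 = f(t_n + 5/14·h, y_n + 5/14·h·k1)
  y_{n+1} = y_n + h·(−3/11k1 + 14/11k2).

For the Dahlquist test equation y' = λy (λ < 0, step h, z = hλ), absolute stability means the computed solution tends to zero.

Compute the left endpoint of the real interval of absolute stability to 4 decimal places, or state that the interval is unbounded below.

left endpoint -2.2000.

On y'=λy, z=hλ:
  k1=λy_n ⇒ h·k1=z·y_n;  k2=λ(1+5/14z)y_n ⇒ h·k2=z(1+5/14z)y_n
  y_{n+1}/y_n = 1 − 3/11z + 14/11z(1+5/14z) = 1 + z + 5/11z²
  ⇒ R(z) = 1 + z + 5/11z².

Find x<0 with |R(x)|<1.
x=-0.38: |R|=0.6856
R=1: x+5/11x²=0 ⇒ x=−11/5=-2.2000; min R=1−1/(4·5/11)=0.4500>−1
Confirm numerically:
  x=-2.059: |R|=0.86804 <1
  x=-1.981: |R|=0.80280 <1
  x=-1.500: |R|=0.52273 <1
  x=-2.260: |R|=1.06164 >1
  x=-2.228: |R|=1.02836 >1
So |R|<1 on (-2.2000, 0).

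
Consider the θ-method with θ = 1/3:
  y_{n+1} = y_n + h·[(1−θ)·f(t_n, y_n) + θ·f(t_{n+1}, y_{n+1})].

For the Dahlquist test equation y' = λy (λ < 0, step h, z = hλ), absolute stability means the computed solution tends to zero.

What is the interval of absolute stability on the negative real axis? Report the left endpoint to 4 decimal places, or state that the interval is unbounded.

(-6.0000, 0).

On y'=λy, z=hλ:
  y_{n+1} = y_n + z·[2/3·y_n + 1/3·y_{n+1}] ⇒ (1 − 1/3z)y_{n+1} = (1 + 2/3z)y_n
  R(z) = (1 + 2/3z)/(1 − 1/3z).

Boundary: |R(x)|=1, x<0.
x=-1.78: |R|=0.1172
R=−1: 1+2/3x = −1+1/3x ⇒ -1/3x=2 ⇒ x=2/(-1/3)=-6.0000
Confirm numerically:
  x=-5.705: |R|=0.96611 <1
  x=-4.727: |R|=0.83525 <1
  x=-3.336: |R|=0.57955 <1
  x=-2.435: |R|=0.34407 <1
  x=-6.554: |R|=1.05799 >1
  x=-6.038: |R|=1.00420 >1
Stable set (-6.0000, 0).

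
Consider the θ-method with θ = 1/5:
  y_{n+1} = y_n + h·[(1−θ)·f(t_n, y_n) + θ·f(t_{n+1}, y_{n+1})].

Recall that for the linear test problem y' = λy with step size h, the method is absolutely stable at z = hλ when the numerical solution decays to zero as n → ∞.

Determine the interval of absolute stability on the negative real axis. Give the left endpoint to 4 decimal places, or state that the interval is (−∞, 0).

Set f=λy, z=hλ:
  y_{n+1} = y_n + z·[4/5·y_n + 1/5·y_{n+1}] ⇒ (1 − 1/5z)y_{n+1} = (1 + 4/5z)y_n
  R(z) = (1 + 4/5z)/(1 − 1/5z).

Solve |R(x)|<1 on ℝ⁻.
x=-1.69: |R|=0.2631
R=−1: 1+4/5x = −1+1/5x ⇒ -3/5x=2 ⇒ x=2/(-3/5)=-3.3333
Confirm numerically:
  x=-3.308: |R|=0.99085 <1
  x=-2.552: |R|=0.68962 <1
  x=-2.011: |R|=0.43417 <1
  x=-1.939: |R|=0.39718 <1
  x=-3.921: |R|=1.19762 >1
  x=-3.895: |R|=1.18943 >1
Stable set (-3.3333, 0).

(-3.3333, 0).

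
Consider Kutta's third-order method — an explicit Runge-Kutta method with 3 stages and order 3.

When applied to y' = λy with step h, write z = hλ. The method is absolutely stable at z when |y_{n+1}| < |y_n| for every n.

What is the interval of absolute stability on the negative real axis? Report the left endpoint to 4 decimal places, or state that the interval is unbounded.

Set f=λy, z=hλ:
  order 3, 3-stage ⇒ R(z)=1+z+z^2/2+z^3/6
  (e.g. R(-1.58)=0.01081, |R|=0.01081)

Need |R(x)|<1, x<0.
x=-1.58: |R|=0.0108
|R(-2.3)|=0.6828 |R(-2.22)|=0.5793 |R(-2.01)|=0.3434
Bisect:
  x_lo=-3.1547 |R|=2.4112  x_hi=-0.2338 |R|=0.7914
  mid=-1.69423 |R|=0.06955 →hi
  mid=-2.42445 |R|=0.86061 →hi
  mid=-2.78957 |R|=1.51664 →lo
  mid=-2.60701 |R|=1.16185 →lo
  mid=-2.51573 |R|=1.00492 →lo
  mid=-2.47009 |R|=0.93123 →hi
  mid=-2.49291 |R|=0.96769 →hi
  mid=-2.50432 |R|=0.98620 →hi
  mid=-2.51003 |R|=0.99554 →hi
  ...
  [-2.51288,-2.51270] ⇒ x*=-2.5127
So |R|<1 on (-2.5127, 0).

(-2.5127, 0).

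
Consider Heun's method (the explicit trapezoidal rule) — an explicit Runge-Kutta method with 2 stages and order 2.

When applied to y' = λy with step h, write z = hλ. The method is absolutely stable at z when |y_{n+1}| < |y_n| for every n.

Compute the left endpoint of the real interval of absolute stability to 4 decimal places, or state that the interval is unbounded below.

z* = -2.0000.

With y'=λy (z=hλ):
  order 2, 2-stage ⇒ R(z)=1+z+z^2/2
  (e.g. R(-0.5)=0.62500, |R|=0.62500)

Solve |R(x)|<1 on ℝ⁻.
x=-0.5: |R|=0.6250
|R(-1.95)|=0.9512 |R(-1.74)|=0.7738 |R(-0.58)|=0.5882
Bisect:
  x_lo=-2.5334 |R|=1.6757  x_hi=-0.0824 |R|=0.9210
  mid=-1.30791 |R|=0.54741 →hi
  mid=-1.92067 |R|=0.92382 →hi
  mid=-2.22705 |R|=1.25283 →lo
  mid=-2.07386 |R|=1.07659 →lo
  mid=-1.99727 |R|=0.99727 →hi
  mid=-2.03556 |R|=1.03620 →lo
  mid=-2.01641 |R|=1.01655 →lo
  ...
  [-2.00011,-1.99996] ⇒ x*=-2.0000
So |R|<1 on (-2.0000, 0).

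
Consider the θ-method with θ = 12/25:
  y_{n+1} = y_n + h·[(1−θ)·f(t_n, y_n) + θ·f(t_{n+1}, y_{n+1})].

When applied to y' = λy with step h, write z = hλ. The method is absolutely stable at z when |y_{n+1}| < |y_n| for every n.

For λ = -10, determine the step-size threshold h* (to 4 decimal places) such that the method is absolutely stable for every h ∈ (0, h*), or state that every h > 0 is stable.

(-50.0000,0); λ=-10 ⇒ h* = (50)/10 = 5.0000.

On y'=λy, z=hλ:
  y_{n+1} = y_n + z·[13/25·y_n + 12/25·y_{n+1}] ⇒ (1 − 12/25z)y_{n+1} = (1 + 13/25z)y_n
  Hence R(z) = (1 + 13/25z)/(1 − 12/25z).

Solve |R(x)|<1 on ℝ⁻.
x=-0.85: |R|=0.3963
R=−1: 1+13/25x = −1+12/25x ⇒ -1/25x=2 ⇒ x=2/(-1/25)=-50.0000
Confirm numerically:
  x=-45.855: |R|=0.99279 <1
  x=-23.085: |R|=0.91088 <1
  x=-22.791: |R|=0.90885 <1
  x=-50.571: |R|=1.00090 >1
  x=-50.470: |R|=1.00075 >1
Interval (-50.0000, 0).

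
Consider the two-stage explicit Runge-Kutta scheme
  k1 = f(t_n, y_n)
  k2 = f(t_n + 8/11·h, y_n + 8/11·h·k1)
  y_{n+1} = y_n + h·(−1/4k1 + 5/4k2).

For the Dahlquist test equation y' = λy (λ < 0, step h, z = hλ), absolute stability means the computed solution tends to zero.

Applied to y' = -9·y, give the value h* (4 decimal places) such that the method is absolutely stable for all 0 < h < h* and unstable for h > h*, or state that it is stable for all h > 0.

(-1.1000,0); λ=-9 ⇒ h* = (11/10)/9 = 0.1222.

On y'=λy, z=hλ:
  k1=λy_n ⇒ h·k1=z·y_n;  k2=λ(1+8/11z)y_n ⇒ h·k2=z(1+8/11z)y_n
  y_{n+1}/y_n = 1 − 1/4z + 5/4z(1+8/11z) = 1 + z + 10/11z²
  ⇒ R(z) = 1 + z + 10/11z².

Solve |R(x)|<1 on ℝ⁻.
x=-0.38: |R|=0.7513
R=1: x+10/11x²=0 ⇒ x=−11/10=-1.1000; min R=1−1/(4·10/11)=0.7250>−1
Confirm numerically:
  x=-1.030: |R|=0.93445 <1
  x=-1.021: |R|=0.92667 <1
  x=-0.603: |R|=0.72755 <1
  x=-0.577: |R|=0.72566 <1
  x=-1.288: |R|=1.22013 >1
  x=-1.230: |R|=1.14536 >1
So |R|<1 on (-1.1000, 0).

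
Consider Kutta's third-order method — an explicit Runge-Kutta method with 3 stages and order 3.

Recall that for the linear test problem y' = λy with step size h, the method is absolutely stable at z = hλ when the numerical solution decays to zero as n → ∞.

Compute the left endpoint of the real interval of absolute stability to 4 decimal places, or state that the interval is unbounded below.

left endpoint -2.5127.

With y'=λy (z=hλ):
  order 3, 3-stage ⇒ R(z)=1+z+z^2/2+z^3/6
  (e.g. R(-1.08)=0.29325, |R|=0.29325)

Need |R(x)|<1, x<0.
x=-1.08: |R|=0.2932
|R(-2.91)|=1.7830 |R(-2.78)|=1.4966 |R(-2.58)|=1.1141
Bisect:
  x_lo=-2.8226 |R|=1.5870  x_hi=-0.1233 |R|=0.8840
  mid=-1.47294 |R|=0.07923 →hi
  mid=-2.14775 |R|=0.49254 →hi
  mid=-2.48516 |R|=0.95521 →hi
  mid=-2.65386 |R|=1.24755 →lo
  mid=-2.56951 |R|=1.09579 →lo
  mid=-2.52733 |R|=1.02414 →lo
  mid=-2.50624 |R|=0.98934 →hi
  mid=-2.51679 |R|=1.00666 →lo
  mid=-2.51152 |R|=0.99798 →hi
  mid=-2.51415 |R|=1.00231 →lo
  ...
  [-2.51283,-2.51267] ⇒ x*=-2.5127
Stable set (-2.5127, 0).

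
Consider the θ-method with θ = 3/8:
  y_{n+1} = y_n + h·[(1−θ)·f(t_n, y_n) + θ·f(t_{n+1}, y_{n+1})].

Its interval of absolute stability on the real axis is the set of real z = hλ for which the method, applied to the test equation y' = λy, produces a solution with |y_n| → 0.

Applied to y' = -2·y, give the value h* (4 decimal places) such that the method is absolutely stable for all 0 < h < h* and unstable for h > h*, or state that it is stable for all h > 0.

(-8.0000,0); λ=-2 ⇒ h* = (8)/2 = 4.0000.

Set f=λy, z=hλ:
  y_{n+1} = y_n + z·[5/8·y_n + 3/8·y_{n+1}] ⇒ (1 − 3/8z)y_{n+1} = (1 + 5/8z)y_n
  so R(z) = (1 + 5/8z)/(1 − 3/8z).

Need |R(x)|<1, x<0.
x=-1.63: |R|=0.0116
R=−1: 1+5/8x = −1+3/8x ⇒ -1/4x=2 ⇒ x=2/(-1/4)=-8.0000
Confirm numerically:
  x=-7.920: |R|=0.99496 <1
  x=-6.947: |R|=0.92698 <1
  x=-5.961: |R|=0.84244 <1
  x=-4.738: |R|=0.70631 <1
  x=-8.160: |R|=1.00985 >1
  x=-8.148: |R|=1.00912 >1
  x=-8.097: |R|=1.00601 >1
Interval (-8.0000, 0).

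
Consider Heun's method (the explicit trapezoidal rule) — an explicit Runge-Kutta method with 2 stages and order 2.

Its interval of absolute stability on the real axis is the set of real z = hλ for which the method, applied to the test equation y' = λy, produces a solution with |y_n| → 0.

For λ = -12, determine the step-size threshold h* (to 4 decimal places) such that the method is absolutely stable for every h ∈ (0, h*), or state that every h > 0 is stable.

(-2.0000,0); λ=-12 ⇒ h* = 0.1667.

On y'=λy, z=hλ:
  order 2, 2-stage ⇒ R(z)=1+z+z^2/2
  (e.g. R(-1.72)=0.75920, |R|=0.75920)

Need |R(x)|<1, x<0.
x=-1.72: |R|=0.7592
|R(-1.8)|=0.8200 |R(-1.57)|=0.6624 |R(-0.67)|=0.5544
Bisect:
  x_lo=-2.6316 |R|=1.8310  x_hi=-0.3631 |R|=0.7029
  mid=-1.49731 |R|=0.62366 →hi
  mid=-2.06443 |R|=1.06651 →lo
  mid=-1.78087 |R|=0.80488 →hi
  mid=-1.92265 |R|=0.92564 →hi
  mid=-1.99354 |R|=0.99356 →hi
  mid=-2.02899 |R|=1.02941 →lo
  mid=-2.01127 |R|=1.01133 →lo
  ...
  [-2.00005,-1.99991] ⇒ x*=-2.0000
So |R|<1 on (-2.0000, 0).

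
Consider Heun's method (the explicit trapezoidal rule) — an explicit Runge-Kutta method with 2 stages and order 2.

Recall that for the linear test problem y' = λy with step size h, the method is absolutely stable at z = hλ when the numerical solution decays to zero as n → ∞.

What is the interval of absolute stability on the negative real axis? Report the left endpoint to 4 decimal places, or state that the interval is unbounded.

Set f=λy, z=hλ:
  order 2, 2-stage ⇒ R(z)=1+z+z^2/2
  (e.g. R(-1.43)=0.59245, |R|=0.59245)

Solve |R(x)|<1 on ℝ⁻.
x=-1.43: |R|=0.5924
|R(-2.26)|=1.2938 |R(-0.94)|=0.5018 |R(-0.67)|=0.5544
Bisect:
  x_lo=-2.8035 |R|=2.1263  x_hi=-0.2693 |R|=0.7670
  mid=-1.53641 |R|=0.64387 →hi
  mid=-2.16996 |R|=1.18440 →lo
  mid=-1.85318 |R|=0.86396 →hi
  mid=-2.01157 |R|=1.01164 →lo
  mid=-1.93238 |R|=0.93466 →hi
  mid=-1.97197 |R|=0.97237 →hi
  mid=-1.99177 |R|=0.99180 →hi
  ...
  [-2.00012,-1.99997] ⇒ x*=-2.0000
So |R|<1 on (-2.0000, 0).

z∈(-2.0000,0).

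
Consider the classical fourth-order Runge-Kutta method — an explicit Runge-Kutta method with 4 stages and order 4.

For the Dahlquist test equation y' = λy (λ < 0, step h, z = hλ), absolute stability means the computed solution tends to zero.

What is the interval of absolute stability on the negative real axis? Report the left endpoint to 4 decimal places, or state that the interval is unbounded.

(-2.7853, 0).

With y'=λy (z=hλ):
  order 4, 4-stage ⇒ R(z)=1+z+z^2/2+z^3/6+z^4/24
  (e.g. R(-1.77)=0.28121, |R|=0.28121)

Boundary: |R(x)|=1, x<0.
x=-1.77: |R|=0.2812
|R(-2.82)|=1.0536 |R(-2.49)|=0.6387 |R(-2.42)|=0.5752
Bisect:
  x_lo=-3.3519 |R|=2.2487  x_hi=-0.1252 |R|=0.8824
  mid=-1.73853 |R|=0.27758 →hi
  mid=-2.54521 |R|=0.69439 →hi
  mid=-2.94855 |R|=1.27537 →lo
  mid=-2.74688 |R|=0.94362 →hi
  mid=-2.84772 |R|=1.09827 →lo
  mid=-2.79730 |R|=1.01825 →lo
  mid=-2.77209 |R|=0.98028 →hi
  ...
  [-2.78548,-2.78529] ⇒ x*=-2.7853
So |R|<1 on (-2.7853, 0).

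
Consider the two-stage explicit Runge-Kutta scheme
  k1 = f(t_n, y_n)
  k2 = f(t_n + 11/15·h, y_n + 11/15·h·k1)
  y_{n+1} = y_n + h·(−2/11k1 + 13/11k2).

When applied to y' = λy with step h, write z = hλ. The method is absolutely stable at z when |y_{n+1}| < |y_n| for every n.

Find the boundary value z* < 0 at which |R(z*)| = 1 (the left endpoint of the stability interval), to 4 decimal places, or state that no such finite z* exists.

z* = -1.1538.

On y'=λy, z=hλ:
  k1=λy_n ⇒ h·k1=z·y_n;  k2=λ(1+11/15z)y_n ⇒ h·k2=z(1+11/15z)y_n
  y_{n+1}/y_n = 1 − 2/11z + 13/11z(1+11/15z) = 1 + z + 13/15z²
  R(z) = 1 + z + 13/15z².

Need |R(x)|<1, x<0.
x=-0.5: |R|=0.7167
R=1: x+13/15x²=0 ⇒ x=−15/13=-1.1538; min R=1−1/(4·13/15)=0.7115>−1
Confirm numerically:
  x=-0.702: |R|=0.72510 <1
  x=-0.575: |R|=0.71154 <1
  x=-0.497: |R|=0.71707 <1
  x=-0.495: |R|=0.71735 <1
  x=-1.381: |R|=1.27187 >1
  x=-1.341: |R|=1.21751 >1
So |R|<1 on (-1.1538, 0).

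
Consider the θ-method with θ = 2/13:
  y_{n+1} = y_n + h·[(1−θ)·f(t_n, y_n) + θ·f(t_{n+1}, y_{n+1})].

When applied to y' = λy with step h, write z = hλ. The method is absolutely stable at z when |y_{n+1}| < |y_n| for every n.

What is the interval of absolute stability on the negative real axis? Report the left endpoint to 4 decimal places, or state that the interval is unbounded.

(-2.8889, 0).

Test eqn y'=λy, z=hλ:
  y_{n+1} = y_n + z·[11/13·y_n + 2/13·y_{n+1}] ⇒ (1 − 2/13z)y_{n+1} = (1 + 11/13z)y_n
  Hence R(z) = (1 + 11/13z)/(1 − 2/13z).

Need |R(x)|<1, x<0.
x=-1.49: |R|=0.2121
R=−1: 1+11/13x = −1+2/13x ⇒ -9/13x=2 ⇒ x=2/(-9/13)=-2.8889
Confirm numerically:
  x=-2.367: |R|=0.73514 <1
  x=-2.238: |R|=0.66480 <1
  x=-2.089: |R|=0.58092 <1
  x=-1.646: |R|=0.31341 <1
  x=-3.485: |R|=1.26865 >1
  x=-3.418: |R|=1.24007 >1
So |R|<1 on (-2.8889, 0).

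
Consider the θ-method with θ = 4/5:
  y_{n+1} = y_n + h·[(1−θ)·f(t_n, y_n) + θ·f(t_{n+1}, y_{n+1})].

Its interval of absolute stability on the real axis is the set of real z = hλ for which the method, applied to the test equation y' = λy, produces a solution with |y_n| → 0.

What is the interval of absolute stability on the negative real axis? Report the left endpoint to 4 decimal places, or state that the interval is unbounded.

interval (−∞, 0).

With y'=λy (z=hλ):
  y_{n+1} = y_n + z·[1/5·y_n + 4/5·y_{n+1}] ⇒ (1 − 4/5z)y_{n+1} = (1 + 1/5z)y_n
  Hence R(z) = (1 + 1/5z)/(1 − 4/5z).

Need |R(x)|<1, x<0.
x=-1.46: |R|=0.3266
x=-2: |R|=0.2308
x=-10: |R|=0.1111
x=-100: |R|=0.2346
θ=4/5≥1/2 ⇒ |1+1/5x|<|1−4/5x| ∀x<0 ⇒ stable on all of ℝ⁻.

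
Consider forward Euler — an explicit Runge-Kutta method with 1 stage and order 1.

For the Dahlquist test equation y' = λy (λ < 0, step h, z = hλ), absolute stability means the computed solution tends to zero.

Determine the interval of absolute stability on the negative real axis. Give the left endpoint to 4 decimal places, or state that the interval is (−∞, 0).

z∈(-2.0000,0).

Test eqn y'=λy, z=hλ:
  order 1, 1-stage ⇒ R(z)=1+z
  (e.g. R(-0.81)=0.19000, |R|=0.19000)

Find x<0 with |R(x)|<1.
x=-0.81: |R|=0.1900
|R(-2.38)|=1.3800 |R(-2.14)|=1.1400 |R(-2.04)|=1.0400
Bisect:
  x_lo=-2.4727 |R|=1.4727  x_hi=-0.1775 |R|=0.8225
  mid=-1.32510 |R|=0.32510 →hi
  mid=-1.89890 |R|=0.89890 →hi
  mid=-2.18580 |R|=1.18580 →lo
  mid=-2.04235 |R|=1.04235 →lo
  mid=-1.97062 |R|=0.97062 →hi
  mid=-2.00649 |R|=1.00649 →lo
  mid=-1.98856 |R|=0.98856 →hi
  mid=-1.99752 |R|=0.99752 →hi
  mid=-2.00200 |R|=1.00200 →lo
  ...
  [-2.00004,-1.99990] ⇒ x*=-2.0000
Interval (-2.0000, 0).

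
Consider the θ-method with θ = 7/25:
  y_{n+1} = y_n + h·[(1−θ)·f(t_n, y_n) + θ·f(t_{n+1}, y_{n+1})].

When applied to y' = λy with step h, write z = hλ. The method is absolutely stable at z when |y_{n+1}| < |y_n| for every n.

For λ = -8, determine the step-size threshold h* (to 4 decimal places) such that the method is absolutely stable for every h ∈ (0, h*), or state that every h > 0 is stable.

Set f=λy, z=hλ:
  y_{n+1} = y_n + z·[18/25·y_n + 7/25·y_{n+1}] ⇒ (1 − 7/25z)y_{n+1} = (1 + 18/25z)y_n
  so R(z) = (1 + 18/25z)/(1 − 7/25z).

Solve |R(x)|<1 on ℝ⁻.
x=-1.51: |R|=0.0613
R=−1: 1+18/25x = −1+7/25x ⇒ -11/25x=2 ⇒ x=2/(-11/25)=-4.5455
Confirm numerically:
  x=-3.871: |R|=0.85759 <1
  x=-3.470: |R|=0.75999 <1
  x=-3.148: |R|=0.67319 <1
  x=-5.056: |R|=1.09299 >1
  x=-4.981: |R|=1.08003 >1
  x=-4.660: |R|=1.02187 >1
Interval (-4.5455, 0).

(-4.5455,0); λ=-8 ⇒ h* = (50/11)/8 = 0.5682.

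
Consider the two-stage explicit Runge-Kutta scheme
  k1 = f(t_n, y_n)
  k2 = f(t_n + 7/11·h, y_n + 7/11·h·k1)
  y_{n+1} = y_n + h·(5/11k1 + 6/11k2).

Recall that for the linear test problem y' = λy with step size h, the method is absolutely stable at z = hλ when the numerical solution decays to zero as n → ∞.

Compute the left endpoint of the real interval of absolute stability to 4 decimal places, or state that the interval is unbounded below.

z* = -2.8810.

Set f=λy, z=hλ:
  k1=λy_n ⇒ h·k1=z·y_n;  k2=λ(1+7/11z)y_n ⇒ h·k2=z(1+7/11z)y_n
  y_{n+1}/y_n = 1 + 5/11z + 6/11z(1+7/11z) = 1 + z + 42/121z²
  Hence R(z) = 1 + z + 42/121z².

Find x<0 with |R(x)|<1.
x=-0.87: |R|=0.3927
R=1: x+42/121x²=0 ⇒ x=−121/42=-2.8810; min R=1−1/(4·42/121)=0.2798>−1
Confirm numerically:
  x=-2.610: |R|=0.75453 <1
  x=-2.515: |R|=0.68053 <1
  x=-2.248: |R|=0.50611 <1
  x=-1.372: |R|=0.28139 <1
  x=-3.271: |R|=1.44286 >1
  x=-3.202: |R|=1.35682 >1
Interval (-2.8810, 0).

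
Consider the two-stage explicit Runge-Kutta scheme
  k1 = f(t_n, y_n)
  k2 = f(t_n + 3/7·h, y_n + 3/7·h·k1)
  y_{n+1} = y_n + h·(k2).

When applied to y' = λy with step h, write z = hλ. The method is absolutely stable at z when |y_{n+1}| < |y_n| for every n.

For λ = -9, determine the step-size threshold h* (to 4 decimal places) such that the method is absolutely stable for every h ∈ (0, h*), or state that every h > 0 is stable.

(-2.3333,0); λ=-9 ⇒ h* = (7/3)/9 = 0.2593.

On y'=λy, z=hλ:
  k1=λy_n ⇒ h·k1=z·y_n;  k2=λ(1+3/7z)y_n ⇒ h·k2=z(1+3/7z)y_n
  y_{n+1}/y_n = 1 + z(1+3/7z) = 1 + z + 3/7z²
  R(z) = 1 + z + 3/7z².

Find x<0 with |R(x)|<1.
x=-0.58: |R|=0.5642
R=1: x+3/7x²=0 ⇒ x=−7/3=-2.3333; min R=1−1/(4·3/7)=0.4167>−1
Confirm numerically:
  x=-2.092: |R|=0.78363 <1
  x=-1.906: |R|=0.65093 <1
  x=-1.783: |R|=0.57947 <1
  x=-2.801: |R|=1.56140 >1
  x=-2.477: |R|=1.15251 >1
So |R|<1 on (-2.3333, 0).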